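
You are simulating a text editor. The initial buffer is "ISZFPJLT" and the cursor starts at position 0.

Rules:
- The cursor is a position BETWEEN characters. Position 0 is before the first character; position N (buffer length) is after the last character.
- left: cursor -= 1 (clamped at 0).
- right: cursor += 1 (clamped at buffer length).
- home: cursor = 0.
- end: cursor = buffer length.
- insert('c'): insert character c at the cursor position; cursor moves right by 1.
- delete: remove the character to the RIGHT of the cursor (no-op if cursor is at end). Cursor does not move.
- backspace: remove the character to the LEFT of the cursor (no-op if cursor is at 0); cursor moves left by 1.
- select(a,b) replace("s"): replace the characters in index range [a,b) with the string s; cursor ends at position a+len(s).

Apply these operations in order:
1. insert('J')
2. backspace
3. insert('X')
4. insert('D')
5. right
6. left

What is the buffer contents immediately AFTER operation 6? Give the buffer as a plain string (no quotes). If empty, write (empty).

Answer: XDISZFPJLT

Derivation:
After op 1 (insert('J')): buf='JISZFPJLT' cursor=1
After op 2 (backspace): buf='ISZFPJLT' cursor=0
After op 3 (insert('X')): buf='XISZFPJLT' cursor=1
After op 4 (insert('D')): buf='XDISZFPJLT' cursor=2
After op 5 (right): buf='XDISZFPJLT' cursor=3
After op 6 (left): buf='XDISZFPJLT' cursor=2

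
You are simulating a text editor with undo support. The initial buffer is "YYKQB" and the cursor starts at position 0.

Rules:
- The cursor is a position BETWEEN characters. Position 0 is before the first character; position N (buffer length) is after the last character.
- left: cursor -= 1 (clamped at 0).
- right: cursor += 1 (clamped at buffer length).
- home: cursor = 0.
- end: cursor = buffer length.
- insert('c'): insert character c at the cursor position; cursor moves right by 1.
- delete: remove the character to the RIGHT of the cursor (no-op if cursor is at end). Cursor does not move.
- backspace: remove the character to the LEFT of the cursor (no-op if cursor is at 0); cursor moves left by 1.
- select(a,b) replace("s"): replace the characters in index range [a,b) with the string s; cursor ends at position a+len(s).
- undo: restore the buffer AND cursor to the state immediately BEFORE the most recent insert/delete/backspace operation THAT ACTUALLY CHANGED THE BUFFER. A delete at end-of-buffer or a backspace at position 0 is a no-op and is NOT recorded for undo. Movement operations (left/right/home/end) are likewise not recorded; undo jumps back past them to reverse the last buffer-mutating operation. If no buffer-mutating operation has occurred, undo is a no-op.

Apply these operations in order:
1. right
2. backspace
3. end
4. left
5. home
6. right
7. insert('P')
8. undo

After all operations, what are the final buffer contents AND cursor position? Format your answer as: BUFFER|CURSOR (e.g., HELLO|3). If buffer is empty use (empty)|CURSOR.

After op 1 (right): buf='YYKQB' cursor=1
After op 2 (backspace): buf='YKQB' cursor=0
After op 3 (end): buf='YKQB' cursor=4
After op 4 (left): buf='YKQB' cursor=3
After op 5 (home): buf='YKQB' cursor=0
After op 6 (right): buf='YKQB' cursor=1
After op 7 (insert('P')): buf='YPKQB' cursor=2
After op 8 (undo): buf='YKQB' cursor=1

Answer: YKQB|1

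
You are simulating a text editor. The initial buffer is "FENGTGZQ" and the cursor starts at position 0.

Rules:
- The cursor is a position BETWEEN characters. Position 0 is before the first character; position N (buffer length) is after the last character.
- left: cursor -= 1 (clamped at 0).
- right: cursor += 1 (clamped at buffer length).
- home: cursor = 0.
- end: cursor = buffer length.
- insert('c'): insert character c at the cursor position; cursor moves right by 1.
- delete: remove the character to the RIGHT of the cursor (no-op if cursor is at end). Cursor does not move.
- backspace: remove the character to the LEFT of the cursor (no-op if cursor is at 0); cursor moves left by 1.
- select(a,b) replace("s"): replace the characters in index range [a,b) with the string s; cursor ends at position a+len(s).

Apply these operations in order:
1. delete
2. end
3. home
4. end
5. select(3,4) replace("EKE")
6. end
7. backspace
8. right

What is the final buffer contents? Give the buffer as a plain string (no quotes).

Answer: ENGEKEGZ

Derivation:
After op 1 (delete): buf='ENGTGZQ' cursor=0
After op 2 (end): buf='ENGTGZQ' cursor=7
After op 3 (home): buf='ENGTGZQ' cursor=0
After op 4 (end): buf='ENGTGZQ' cursor=7
After op 5 (select(3,4) replace("EKE")): buf='ENGEKEGZQ' cursor=6
After op 6 (end): buf='ENGEKEGZQ' cursor=9
After op 7 (backspace): buf='ENGEKEGZ' cursor=8
After op 8 (right): buf='ENGEKEGZ' cursor=8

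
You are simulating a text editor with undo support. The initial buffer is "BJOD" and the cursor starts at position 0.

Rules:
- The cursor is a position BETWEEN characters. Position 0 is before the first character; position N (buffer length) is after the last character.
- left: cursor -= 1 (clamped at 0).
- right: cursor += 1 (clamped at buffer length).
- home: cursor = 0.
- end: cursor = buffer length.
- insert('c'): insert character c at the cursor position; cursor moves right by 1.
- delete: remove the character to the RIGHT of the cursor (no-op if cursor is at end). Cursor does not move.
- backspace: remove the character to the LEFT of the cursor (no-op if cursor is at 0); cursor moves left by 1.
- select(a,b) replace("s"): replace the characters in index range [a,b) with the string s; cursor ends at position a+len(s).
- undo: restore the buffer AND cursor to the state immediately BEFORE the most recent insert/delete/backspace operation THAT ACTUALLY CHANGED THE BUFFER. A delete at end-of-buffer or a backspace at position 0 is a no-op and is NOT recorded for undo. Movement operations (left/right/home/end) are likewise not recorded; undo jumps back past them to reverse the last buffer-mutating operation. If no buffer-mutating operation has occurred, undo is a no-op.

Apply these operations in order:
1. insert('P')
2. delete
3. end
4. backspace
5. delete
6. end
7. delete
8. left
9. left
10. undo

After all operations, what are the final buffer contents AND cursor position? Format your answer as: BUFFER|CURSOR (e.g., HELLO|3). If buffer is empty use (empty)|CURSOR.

Answer: PJOD|4

Derivation:
After op 1 (insert('P')): buf='PBJOD' cursor=1
After op 2 (delete): buf='PJOD' cursor=1
After op 3 (end): buf='PJOD' cursor=4
After op 4 (backspace): buf='PJO' cursor=3
After op 5 (delete): buf='PJO' cursor=3
After op 6 (end): buf='PJO' cursor=3
After op 7 (delete): buf='PJO' cursor=3
After op 8 (left): buf='PJO' cursor=2
After op 9 (left): buf='PJO' cursor=1
After op 10 (undo): buf='PJOD' cursor=4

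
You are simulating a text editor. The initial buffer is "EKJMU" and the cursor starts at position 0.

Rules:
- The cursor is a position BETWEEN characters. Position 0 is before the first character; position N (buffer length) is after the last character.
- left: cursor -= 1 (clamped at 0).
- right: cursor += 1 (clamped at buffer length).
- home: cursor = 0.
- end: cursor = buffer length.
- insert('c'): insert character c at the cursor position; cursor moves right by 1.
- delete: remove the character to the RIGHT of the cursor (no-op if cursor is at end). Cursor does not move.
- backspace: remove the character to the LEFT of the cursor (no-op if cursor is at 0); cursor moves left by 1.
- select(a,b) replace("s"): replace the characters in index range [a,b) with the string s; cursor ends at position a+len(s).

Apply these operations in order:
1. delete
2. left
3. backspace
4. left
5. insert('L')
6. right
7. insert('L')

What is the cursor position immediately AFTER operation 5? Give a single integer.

After op 1 (delete): buf='KJMU' cursor=0
After op 2 (left): buf='KJMU' cursor=0
After op 3 (backspace): buf='KJMU' cursor=0
After op 4 (left): buf='KJMU' cursor=0
After op 5 (insert('L')): buf='LKJMU' cursor=1

Answer: 1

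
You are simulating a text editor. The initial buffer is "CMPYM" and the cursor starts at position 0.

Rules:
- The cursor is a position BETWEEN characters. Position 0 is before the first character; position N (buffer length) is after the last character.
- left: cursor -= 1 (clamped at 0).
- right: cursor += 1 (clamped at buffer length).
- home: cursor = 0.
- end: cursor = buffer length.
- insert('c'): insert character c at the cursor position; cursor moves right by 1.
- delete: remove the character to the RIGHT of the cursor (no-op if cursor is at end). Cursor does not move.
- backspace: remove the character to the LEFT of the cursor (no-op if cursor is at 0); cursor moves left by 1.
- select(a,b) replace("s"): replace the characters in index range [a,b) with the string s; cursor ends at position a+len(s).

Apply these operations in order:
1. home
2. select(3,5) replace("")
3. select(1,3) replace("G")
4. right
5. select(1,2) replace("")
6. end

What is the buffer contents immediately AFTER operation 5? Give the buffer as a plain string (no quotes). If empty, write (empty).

Answer: C

Derivation:
After op 1 (home): buf='CMPYM' cursor=0
After op 2 (select(3,5) replace("")): buf='CMP' cursor=3
After op 3 (select(1,3) replace("G")): buf='CG' cursor=2
After op 4 (right): buf='CG' cursor=2
After op 5 (select(1,2) replace("")): buf='C' cursor=1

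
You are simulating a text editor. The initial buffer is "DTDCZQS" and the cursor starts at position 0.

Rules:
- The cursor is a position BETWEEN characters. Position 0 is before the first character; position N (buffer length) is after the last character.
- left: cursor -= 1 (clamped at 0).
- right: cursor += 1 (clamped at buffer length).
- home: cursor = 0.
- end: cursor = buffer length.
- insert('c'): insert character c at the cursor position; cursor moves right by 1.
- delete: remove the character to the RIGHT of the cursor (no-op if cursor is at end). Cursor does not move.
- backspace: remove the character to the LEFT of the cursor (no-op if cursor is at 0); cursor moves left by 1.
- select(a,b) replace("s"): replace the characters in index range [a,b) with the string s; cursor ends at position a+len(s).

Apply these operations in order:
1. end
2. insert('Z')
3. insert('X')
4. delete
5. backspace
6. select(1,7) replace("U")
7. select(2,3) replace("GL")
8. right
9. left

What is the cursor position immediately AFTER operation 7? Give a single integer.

Answer: 4

Derivation:
After op 1 (end): buf='DTDCZQS' cursor=7
After op 2 (insert('Z')): buf='DTDCZQSZ' cursor=8
After op 3 (insert('X')): buf='DTDCZQSZX' cursor=9
After op 4 (delete): buf='DTDCZQSZX' cursor=9
After op 5 (backspace): buf='DTDCZQSZ' cursor=8
After op 6 (select(1,7) replace("U")): buf='DUZ' cursor=2
After op 7 (select(2,3) replace("GL")): buf='DUGL' cursor=4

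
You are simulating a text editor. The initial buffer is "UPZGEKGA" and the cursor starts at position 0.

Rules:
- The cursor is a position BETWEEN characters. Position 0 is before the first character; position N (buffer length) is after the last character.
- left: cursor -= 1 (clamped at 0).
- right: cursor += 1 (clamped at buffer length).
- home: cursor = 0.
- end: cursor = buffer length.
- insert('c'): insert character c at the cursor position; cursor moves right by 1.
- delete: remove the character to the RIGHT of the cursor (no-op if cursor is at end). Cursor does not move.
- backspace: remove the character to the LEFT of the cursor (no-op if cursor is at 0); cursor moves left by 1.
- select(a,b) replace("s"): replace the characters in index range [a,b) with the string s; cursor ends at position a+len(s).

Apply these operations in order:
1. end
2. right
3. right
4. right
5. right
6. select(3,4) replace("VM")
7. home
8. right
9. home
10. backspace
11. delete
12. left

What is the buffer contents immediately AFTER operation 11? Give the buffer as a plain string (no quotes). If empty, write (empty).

Answer: PZVMEKGA

Derivation:
After op 1 (end): buf='UPZGEKGA' cursor=8
After op 2 (right): buf='UPZGEKGA' cursor=8
After op 3 (right): buf='UPZGEKGA' cursor=8
After op 4 (right): buf='UPZGEKGA' cursor=8
After op 5 (right): buf='UPZGEKGA' cursor=8
After op 6 (select(3,4) replace("VM")): buf='UPZVMEKGA' cursor=5
After op 7 (home): buf='UPZVMEKGA' cursor=0
After op 8 (right): buf='UPZVMEKGA' cursor=1
After op 9 (home): buf='UPZVMEKGA' cursor=0
After op 10 (backspace): buf='UPZVMEKGA' cursor=0
After op 11 (delete): buf='PZVMEKGA' cursor=0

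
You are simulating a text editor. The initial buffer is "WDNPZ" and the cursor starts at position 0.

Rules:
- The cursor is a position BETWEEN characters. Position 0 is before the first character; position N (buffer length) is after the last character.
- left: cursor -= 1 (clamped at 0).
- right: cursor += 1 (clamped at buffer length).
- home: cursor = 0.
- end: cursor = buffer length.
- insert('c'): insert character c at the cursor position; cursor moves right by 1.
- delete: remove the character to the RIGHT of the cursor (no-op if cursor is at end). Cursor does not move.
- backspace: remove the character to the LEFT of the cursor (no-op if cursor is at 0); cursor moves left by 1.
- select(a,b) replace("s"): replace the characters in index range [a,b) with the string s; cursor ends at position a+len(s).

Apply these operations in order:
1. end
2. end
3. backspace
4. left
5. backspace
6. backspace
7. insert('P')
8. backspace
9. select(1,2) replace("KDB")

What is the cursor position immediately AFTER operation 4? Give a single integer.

Answer: 3

Derivation:
After op 1 (end): buf='WDNPZ' cursor=5
After op 2 (end): buf='WDNPZ' cursor=5
After op 3 (backspace): buf='WDNP' cursor=4
After op 4 (left): buf='WDNP' cursor=3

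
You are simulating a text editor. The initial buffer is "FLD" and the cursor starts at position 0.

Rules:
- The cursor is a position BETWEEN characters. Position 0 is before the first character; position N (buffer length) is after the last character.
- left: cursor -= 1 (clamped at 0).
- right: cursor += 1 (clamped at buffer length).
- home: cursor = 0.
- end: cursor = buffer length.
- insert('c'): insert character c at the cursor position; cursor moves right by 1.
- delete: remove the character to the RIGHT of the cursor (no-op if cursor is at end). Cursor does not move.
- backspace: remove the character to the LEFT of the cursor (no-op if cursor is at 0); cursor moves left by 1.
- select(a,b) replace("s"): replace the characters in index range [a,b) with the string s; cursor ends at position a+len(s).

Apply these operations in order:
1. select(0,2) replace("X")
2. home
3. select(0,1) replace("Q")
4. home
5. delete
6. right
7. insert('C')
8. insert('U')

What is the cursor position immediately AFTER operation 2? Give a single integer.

Answer: 0

Derivation:
After op 1 (select(0,2) replace("X")): buf='XD' cursor=1
After op 2 (home): buf='XD' cursor=0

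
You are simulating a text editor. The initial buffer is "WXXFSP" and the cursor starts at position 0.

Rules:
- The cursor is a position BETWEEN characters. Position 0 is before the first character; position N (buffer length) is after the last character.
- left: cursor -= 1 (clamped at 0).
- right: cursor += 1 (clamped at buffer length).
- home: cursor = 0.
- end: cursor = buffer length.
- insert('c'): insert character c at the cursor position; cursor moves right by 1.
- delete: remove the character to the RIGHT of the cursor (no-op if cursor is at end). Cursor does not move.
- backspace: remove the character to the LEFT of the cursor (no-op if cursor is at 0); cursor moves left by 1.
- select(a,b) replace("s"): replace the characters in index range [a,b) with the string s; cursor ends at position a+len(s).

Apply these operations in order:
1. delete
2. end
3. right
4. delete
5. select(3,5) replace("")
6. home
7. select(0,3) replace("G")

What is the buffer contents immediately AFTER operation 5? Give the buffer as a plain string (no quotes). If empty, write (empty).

Answer: XXF

Derivation:
After op 1 (delete): buf='XXFSP' cursor=0
After op 2 (end): buf='XXFSP' cursor=5
After op 3 (right): buf='XXFSP' cursor=5
After op 4 (delete): buf='XXFSP' cursor=5
After op 5 (select(3,5) replace("")): buf='XXF' cursor=3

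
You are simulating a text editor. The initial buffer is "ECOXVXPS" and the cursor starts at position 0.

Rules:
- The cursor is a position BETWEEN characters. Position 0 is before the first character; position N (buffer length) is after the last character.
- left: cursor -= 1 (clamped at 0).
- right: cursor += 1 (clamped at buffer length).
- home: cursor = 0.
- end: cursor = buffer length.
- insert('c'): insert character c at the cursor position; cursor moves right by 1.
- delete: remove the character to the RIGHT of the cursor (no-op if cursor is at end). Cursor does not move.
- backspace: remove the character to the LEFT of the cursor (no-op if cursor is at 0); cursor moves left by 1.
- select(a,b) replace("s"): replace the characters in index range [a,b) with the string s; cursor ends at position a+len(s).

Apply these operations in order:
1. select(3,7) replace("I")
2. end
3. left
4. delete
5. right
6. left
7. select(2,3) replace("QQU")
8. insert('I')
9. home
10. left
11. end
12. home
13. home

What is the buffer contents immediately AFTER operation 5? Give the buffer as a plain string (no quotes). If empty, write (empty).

Answer: ECOI

Derivation:
After op 1 (select(3,7) replace("I")): buf='ECOIS' cursor=4
After op 2 (end): buf='ECOIS' cursor=5
After op 3 (left): buf='ECOIS' cursor=4
After op 4 (delete): buf='ECOI' cursor=4
After op 5 (right): buf='ECOI' cursor=4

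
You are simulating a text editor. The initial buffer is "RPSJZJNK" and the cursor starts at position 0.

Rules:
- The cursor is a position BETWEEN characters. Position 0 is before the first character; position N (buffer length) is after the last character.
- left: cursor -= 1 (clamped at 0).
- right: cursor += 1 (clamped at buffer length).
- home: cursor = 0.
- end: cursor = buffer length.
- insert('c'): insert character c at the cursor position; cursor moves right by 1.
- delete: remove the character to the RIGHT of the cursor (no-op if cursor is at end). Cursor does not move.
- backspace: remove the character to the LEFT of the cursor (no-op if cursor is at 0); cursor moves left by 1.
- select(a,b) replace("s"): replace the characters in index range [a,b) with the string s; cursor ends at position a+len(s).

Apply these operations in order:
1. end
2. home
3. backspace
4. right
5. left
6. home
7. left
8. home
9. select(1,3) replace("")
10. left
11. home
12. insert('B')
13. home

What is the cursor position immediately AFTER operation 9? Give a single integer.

After op 1 (end): buf='RPSJZJNK' cursor=8
After op 2 (home): buf='RPSJZJNK' cursor=0
After op 3 (backspace): buf='RPSJZJNK' cursor=0
After op 4 (right): buf='RPSJZJNK' cursor=1
After op 5 (left): buf='RPSJZJNK' cursor=0
After op 6 (home): buf='RPSJZJNK' cursor=0
After op 7 (left): buf='RPSJZJNK' cursor=0
After op 8 (home): buf='RPSJZJNK' cursor=0
After op 9 (select(1,3) replace("")): buf='RJZJNK' cursor=1

Answer: 1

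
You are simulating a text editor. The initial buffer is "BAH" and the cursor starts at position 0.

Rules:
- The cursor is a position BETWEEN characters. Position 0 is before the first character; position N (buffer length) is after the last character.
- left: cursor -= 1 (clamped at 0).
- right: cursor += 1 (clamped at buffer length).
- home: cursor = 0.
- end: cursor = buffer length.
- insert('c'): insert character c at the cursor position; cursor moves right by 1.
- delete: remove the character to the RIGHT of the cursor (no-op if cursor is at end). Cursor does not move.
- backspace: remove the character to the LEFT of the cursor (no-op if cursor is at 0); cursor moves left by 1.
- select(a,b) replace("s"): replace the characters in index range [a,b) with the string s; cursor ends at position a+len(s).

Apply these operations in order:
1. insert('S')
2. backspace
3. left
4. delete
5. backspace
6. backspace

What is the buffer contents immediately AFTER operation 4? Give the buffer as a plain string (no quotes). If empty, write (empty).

Answer: AH

Derivation:
After op 1 (insert('S')): buf='SBAH' cursor=1
After op 2 (backspace): buf='BAH' cursor=0
After op 3 (left): buf='BAH' cursor=0
After op 4 (delete): buf='AH' cursor=0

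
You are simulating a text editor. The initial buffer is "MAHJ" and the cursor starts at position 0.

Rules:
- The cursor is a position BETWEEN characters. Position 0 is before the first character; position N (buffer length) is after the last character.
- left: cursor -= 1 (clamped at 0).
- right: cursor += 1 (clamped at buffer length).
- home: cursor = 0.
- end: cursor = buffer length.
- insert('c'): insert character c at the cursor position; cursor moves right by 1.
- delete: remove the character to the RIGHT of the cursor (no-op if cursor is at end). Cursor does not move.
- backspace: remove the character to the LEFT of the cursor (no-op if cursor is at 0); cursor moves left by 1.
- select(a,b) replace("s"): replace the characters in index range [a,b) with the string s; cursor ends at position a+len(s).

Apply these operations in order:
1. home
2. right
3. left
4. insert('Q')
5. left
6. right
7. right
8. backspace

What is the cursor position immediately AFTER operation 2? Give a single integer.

Answer: 1

Derivation:
After op 1 (home): buf='MAHJ' cursor=0
After op 2 (right): buf='MAHJ' cursor=1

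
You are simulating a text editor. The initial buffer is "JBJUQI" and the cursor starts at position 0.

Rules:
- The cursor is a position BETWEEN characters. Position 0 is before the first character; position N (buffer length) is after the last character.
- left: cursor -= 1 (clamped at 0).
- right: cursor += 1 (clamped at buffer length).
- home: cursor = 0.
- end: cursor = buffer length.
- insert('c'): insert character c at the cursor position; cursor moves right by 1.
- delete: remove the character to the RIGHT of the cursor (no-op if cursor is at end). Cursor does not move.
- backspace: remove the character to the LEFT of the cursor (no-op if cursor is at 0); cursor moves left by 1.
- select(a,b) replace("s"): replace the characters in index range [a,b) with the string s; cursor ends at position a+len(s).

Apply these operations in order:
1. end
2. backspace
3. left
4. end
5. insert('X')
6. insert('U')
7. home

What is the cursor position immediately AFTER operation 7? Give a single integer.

Answer: 0

Derivation:
After op 1 (end): buf='JBJUQI' cursor=6
After op 2 (backspace): buf='JBJUQ' cursor=5
After op 3 (left): buf='JBJUQ' cursor=4
After op 4 (end): buf='JBJUQ' cursor=5
After op 5 (insert('X')): buf='JBJUQX' cursor=6
After op 6 (insert('U')): buf='JBJUQXU' cursor=7
After op 7 (home): buf='JBJUQXU' cursor=0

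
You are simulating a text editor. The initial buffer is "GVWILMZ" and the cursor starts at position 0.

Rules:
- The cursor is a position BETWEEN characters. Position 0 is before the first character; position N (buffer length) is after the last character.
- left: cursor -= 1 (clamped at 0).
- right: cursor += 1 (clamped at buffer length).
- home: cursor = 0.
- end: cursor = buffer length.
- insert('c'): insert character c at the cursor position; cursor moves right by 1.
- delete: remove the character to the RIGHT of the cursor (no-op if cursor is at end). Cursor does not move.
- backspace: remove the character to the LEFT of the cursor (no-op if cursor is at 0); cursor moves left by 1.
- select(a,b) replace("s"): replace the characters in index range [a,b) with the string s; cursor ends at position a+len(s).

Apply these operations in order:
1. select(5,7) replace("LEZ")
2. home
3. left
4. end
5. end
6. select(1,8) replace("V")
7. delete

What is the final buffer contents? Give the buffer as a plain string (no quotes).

Answer: GV

Derivation:
After op 1 (select(5,7) replace("LEZ")): buf='GVWILLEZ' cursor=8
After op 2 (home): buf='GVWILLEZ' cursor=0
After op 3 (left): buf='GVWILLEZ' cursor=0
After op 4 (end): buf='GVWILLEZ' cursor=8
After op 5 (end): buf='GVWILLEZ' cursor=8
After op 6 (select(1,8) replace("V")): buf='GV' cursor=2
After op 7 (delete): buf='GV' cursor=2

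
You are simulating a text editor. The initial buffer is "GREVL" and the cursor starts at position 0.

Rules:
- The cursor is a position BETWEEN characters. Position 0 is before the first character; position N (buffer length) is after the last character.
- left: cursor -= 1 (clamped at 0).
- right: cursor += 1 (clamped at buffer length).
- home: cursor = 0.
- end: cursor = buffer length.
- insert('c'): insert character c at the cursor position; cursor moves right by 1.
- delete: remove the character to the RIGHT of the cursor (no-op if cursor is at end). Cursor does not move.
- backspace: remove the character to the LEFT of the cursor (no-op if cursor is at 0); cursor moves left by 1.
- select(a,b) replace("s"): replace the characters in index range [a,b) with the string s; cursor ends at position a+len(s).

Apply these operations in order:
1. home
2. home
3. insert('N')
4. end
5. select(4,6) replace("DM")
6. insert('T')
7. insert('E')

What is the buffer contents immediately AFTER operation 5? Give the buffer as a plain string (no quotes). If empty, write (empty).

After op 1 (home): buf='GREVL' cursor=0
After op 2 (home): buf='GREVL' cursor=0
After op 3 (insert('N')): buf='NGREVL' cursor=1
After op 4 (end): buf='NGREVL' cursor=6
After op 5 (select(4,6) replace("DM")): buf='NGREDM' cursor=6

Answer: NGREDM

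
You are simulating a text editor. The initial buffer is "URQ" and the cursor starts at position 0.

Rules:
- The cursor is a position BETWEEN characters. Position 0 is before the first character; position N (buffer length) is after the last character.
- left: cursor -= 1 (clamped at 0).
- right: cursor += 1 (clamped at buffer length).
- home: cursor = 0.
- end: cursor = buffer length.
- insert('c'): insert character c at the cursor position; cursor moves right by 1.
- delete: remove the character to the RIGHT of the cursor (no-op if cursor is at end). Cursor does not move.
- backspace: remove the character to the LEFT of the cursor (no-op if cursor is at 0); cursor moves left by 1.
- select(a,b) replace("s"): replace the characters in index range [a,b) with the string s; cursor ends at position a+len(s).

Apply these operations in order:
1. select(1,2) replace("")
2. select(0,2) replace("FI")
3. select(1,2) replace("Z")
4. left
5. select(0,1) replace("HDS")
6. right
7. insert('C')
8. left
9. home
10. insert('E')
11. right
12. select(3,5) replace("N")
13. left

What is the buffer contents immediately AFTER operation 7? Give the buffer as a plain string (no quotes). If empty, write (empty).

Answer: HDSZC

Derivation:
After op 1 (select(1,2) replace("")): buf='UQ' cursor=1
After op 2 (select(0,2) replace("FI")): buf='FI' cursor=2
After op 3 (select(1,2) replace("Z")): buf='FZ' cursor=2
After op 4 (left): buf='FZ' cursor=1
After op 5 (select(0,1) replace("HDS")): buf='HDSZ' cursor=3
After op 6 (right): buf='HDSZ' cursor=4
After op 7 (insert('C')): buf='HDSZC' cursor=5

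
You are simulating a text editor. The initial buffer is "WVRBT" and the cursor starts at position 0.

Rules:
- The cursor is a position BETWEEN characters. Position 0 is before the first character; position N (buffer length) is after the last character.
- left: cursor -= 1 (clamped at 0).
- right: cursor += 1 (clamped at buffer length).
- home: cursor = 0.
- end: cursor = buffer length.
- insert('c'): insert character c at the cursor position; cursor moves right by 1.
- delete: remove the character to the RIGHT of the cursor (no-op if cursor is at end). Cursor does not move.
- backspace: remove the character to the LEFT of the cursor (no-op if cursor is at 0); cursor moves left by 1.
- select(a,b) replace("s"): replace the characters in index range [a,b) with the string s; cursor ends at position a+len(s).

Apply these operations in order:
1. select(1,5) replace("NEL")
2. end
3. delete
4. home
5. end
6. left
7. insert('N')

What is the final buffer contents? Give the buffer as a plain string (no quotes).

After op 1 (select(1,5) replace("NEL")): buf='WNEL' cursor=4
After op 2 (end): buf='WNEL' cursor=4
After op 3 (delete): buf='WNEL' cursor=4
After op 4 (home): buf='WNEL' cursor=0
After op 5 (end): buf='WNEL' cursor=4
After op 6 (left): buf='WNEL' cursor=3
After op 7 (insert('N')): buf='WNENL' cursor=4

Answer: WNENL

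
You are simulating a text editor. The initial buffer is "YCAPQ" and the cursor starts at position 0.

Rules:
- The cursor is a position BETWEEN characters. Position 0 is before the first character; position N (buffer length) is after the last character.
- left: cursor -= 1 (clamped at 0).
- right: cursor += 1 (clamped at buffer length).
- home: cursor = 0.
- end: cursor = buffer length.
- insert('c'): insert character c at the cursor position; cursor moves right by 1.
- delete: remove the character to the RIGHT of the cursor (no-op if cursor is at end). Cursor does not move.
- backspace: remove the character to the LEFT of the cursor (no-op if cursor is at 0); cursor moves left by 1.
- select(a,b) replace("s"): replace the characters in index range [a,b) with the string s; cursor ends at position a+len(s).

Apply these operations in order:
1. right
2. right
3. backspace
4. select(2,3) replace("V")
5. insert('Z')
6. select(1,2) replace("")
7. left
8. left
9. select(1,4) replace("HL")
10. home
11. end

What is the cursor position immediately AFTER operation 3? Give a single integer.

After op 1 (right): buf='YCAPQ' cursor=1
After op 2 (right): buf='YCAPQ' cursor=2
After op 3 (backspace): buf='YAPQ' cursor=1

Answer: 1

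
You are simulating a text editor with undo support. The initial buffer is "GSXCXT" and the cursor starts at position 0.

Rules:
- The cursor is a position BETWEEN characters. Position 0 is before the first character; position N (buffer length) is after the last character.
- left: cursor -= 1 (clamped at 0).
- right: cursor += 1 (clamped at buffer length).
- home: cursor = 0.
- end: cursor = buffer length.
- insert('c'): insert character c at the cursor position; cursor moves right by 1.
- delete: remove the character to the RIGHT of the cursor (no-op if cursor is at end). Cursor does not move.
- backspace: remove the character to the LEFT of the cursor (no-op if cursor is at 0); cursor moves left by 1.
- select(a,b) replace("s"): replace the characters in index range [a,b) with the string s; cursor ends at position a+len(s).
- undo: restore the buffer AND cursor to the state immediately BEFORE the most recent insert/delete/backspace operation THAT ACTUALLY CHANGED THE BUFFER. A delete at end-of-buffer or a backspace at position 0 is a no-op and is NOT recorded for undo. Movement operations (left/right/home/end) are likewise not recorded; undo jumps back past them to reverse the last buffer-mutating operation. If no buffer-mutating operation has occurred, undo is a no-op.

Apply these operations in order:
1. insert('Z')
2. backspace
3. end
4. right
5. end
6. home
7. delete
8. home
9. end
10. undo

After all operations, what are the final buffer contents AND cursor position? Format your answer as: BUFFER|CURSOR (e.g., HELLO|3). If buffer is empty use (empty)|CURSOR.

Answer: GSXCXT|0

Derivation:
After op 1 (insert('Z')): buf='ZGSXCXT' cursor=1
After op 2 (backspace): buf='GSXCXT' cursor=0
After op 3 (end): buf='GSXCXT' cursor=6
After op 4 (right): buf='GSXCXT' cursor=6
After op 5 (end): buf='GSXCXT' cursor=6
After op 6 (home): buf='GSXCXT' cursor=0
After op 7 (delete): buf='SXCXT' cursor=0
After op 8 (home): buf='SXCXT' cursor=0
After op 9 (end): buf='SXCXT' cursor=5
After op 10 (undo): buf='GSXCXT' cursor=0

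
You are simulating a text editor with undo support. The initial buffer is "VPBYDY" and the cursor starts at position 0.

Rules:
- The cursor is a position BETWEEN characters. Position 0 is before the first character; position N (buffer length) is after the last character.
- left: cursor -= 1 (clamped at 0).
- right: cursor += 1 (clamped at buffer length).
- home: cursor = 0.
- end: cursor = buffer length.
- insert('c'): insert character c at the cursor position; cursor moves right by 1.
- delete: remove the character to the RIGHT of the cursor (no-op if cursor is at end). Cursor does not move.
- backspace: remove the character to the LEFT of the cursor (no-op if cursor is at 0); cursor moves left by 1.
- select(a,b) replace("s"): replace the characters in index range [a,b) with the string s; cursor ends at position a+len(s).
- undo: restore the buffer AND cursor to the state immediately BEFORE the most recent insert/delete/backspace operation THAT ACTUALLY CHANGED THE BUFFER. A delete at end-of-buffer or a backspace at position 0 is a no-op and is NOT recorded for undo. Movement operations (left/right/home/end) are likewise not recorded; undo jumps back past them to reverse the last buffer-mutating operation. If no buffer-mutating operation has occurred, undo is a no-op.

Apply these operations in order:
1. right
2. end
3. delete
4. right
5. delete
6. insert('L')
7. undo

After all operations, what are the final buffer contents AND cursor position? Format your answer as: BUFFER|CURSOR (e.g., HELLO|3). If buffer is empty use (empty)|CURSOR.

After op 1 (right): buf='VPBYDY' cursor=1
After op 2 (end): buf='VPBYDY' cursor=6
After op 3 (delete): buf='VPBYDY' cursor=6
After op 4 (right): buf='VPBYDY' cursor=6
After op 5 (delete): buf='VPBYDY' cursor=6
After op 6 (insert('L')): buf='VPBYDYL' cursor=7
After op 7 (undo): buf='VPBYDY' cursor=6

Answer: VPBYDY|6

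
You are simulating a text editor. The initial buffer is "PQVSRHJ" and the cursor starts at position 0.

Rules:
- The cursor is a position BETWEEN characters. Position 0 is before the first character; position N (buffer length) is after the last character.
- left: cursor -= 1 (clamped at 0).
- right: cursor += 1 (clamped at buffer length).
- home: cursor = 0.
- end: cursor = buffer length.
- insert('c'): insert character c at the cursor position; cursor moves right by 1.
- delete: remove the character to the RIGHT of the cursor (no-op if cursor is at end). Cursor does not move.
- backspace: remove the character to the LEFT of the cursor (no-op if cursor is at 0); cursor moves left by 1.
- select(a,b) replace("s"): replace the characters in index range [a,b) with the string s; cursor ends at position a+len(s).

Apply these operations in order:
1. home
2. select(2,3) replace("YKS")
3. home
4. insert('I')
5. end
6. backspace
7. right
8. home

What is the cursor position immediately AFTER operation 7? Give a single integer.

Answer: 9

Derivation:
After op 1 (home): buf='PQVSRHJ' cursor=0
After op 2 (select(2,3) replace("YKS")): buf='PQYKSSRHJ' cursor=5
After op 3 (home): buf='PQYKSSRHJ' cursor=0
After op 4 (insert('I')): buf='IPQYKSSRHJ' cursor=1
After op 5 (end): buf='IPQYKSSRHJ' cursor=10
After op 6 (backspace): buf='IPQYKSSRH' cursor=9
After op 7 (right): buf='IPQYKSSRH' cursor=9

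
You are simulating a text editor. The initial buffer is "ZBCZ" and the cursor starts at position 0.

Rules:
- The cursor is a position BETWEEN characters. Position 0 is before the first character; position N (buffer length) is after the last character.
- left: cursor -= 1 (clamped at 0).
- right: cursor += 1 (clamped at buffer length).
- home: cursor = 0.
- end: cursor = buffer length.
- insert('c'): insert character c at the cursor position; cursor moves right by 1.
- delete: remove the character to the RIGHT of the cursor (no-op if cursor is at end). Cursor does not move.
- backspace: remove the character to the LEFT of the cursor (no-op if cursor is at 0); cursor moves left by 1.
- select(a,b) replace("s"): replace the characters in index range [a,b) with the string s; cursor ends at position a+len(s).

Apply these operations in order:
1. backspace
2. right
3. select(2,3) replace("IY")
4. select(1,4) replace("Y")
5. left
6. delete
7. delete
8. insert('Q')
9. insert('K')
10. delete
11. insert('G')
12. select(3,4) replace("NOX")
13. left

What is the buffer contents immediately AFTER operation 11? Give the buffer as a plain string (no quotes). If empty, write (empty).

Answer: ZQKG

Derivation:
After op 1 (backspace): buf='ZBCZ' cursor=0
After op 2 (right): buf='ZBCZ' cursor=1
After op 3 (select(2,3) replace("IY")): buf='ZBIYZ' cursor=4
After op 4 (select(1,4) replace("Y")): buf='ZYZ' cursor=2
After op 5 (left): buf='ZYZ' cursor=1
After op 6 (delete): buf='ZZ' cursor=1
After op 7 (delete): buf='Z' cursor=1
After op 8 (insert('Q')): buf='ZQ' cursor=2
After op 9 (insert('K')): buf='ZQK' cursor=3
After op 10 (delete): buf='ZQK' cursor=3
After op 11 (insert('G')): buf='ZQKG' cursor=4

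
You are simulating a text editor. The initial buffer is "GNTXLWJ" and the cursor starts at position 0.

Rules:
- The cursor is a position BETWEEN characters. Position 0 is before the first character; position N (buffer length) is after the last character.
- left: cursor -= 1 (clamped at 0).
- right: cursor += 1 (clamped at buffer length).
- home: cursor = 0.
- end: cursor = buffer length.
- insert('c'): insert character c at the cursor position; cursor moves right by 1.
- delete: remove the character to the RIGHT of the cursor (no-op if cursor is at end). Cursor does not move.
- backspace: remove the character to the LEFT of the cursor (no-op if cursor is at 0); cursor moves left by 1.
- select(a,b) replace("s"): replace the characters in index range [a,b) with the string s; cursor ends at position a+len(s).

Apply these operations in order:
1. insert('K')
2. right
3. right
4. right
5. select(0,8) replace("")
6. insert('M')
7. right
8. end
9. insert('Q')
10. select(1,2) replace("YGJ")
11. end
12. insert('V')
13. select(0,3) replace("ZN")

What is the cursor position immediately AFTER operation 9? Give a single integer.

Answer: 2

Derivation:
After op 1 (insert('K')): buf='KGNTXLWJ' cursor=1
After op 2 (right): buf='KGNTXLWJ' cursor=2
After op 3 (right): buf='KGNTXLWJ' cursor=3
After op 4 (right): buf='KGNTXLWJ' cursor=4
After op 5 (select(0,8) replace("")): buf='(empty)' cursor=0
After op 6 (insert('M')): buf='M' cursor=1
After op 7 (right): buf='M' cursor=1
After op 8 (end): buf='M' cursor=1
After op 9 (insert('Q')): buf='MQ' cursor=2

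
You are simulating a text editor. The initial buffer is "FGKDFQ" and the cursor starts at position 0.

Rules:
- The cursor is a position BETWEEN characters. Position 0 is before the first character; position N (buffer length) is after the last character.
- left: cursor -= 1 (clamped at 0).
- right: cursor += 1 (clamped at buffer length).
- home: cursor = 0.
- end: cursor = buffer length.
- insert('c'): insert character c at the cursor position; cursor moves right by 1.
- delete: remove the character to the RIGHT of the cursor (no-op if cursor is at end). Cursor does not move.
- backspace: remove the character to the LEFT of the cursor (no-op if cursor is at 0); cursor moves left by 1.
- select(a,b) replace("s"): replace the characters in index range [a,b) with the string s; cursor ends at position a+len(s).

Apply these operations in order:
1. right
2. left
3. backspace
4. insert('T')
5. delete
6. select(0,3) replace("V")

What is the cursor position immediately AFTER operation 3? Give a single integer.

After op 1 (right): buf='FGKDFQ' cursor=1
After op 2 (left): buf='FGKDFQ' cursor=0
After op 3 (backspace): buf='FGKDFQ' cursor=0

Answer: 0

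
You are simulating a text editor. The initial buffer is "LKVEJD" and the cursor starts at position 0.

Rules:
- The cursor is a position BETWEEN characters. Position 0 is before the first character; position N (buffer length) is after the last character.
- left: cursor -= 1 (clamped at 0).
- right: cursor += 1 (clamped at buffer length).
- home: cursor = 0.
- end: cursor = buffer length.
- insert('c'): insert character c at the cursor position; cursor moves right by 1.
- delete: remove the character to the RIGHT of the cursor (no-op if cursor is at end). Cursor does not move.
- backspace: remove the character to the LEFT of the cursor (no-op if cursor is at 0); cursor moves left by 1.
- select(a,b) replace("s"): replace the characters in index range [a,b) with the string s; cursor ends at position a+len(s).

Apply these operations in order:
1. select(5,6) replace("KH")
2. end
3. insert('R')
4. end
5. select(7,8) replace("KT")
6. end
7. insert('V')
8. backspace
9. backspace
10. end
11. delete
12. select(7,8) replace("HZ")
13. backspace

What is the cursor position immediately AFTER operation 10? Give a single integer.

Answer: 8

Derivation:
After op 1 (select(5,6) replace("KH")): buf='LKVEJKH' cursor=7
After op 2 (end): buf='LKVEJKH' cursor=7
After op 3 (insert('R')): buf='LKVEJKHR' cursor=8
After op 4 (end): buf='LKVEJKHR' cursor=8
After op 5 (select(7,8) replace("KT")): buf='LKVEJKHKT' cursor=9
After op 6 (end): buf='LKVEJKHKT' cursor=9
After op 7 (insert('V')): buf='LKVEJKHKTV' cursor=10
After op 8 (backspace): buf='LKVEJKHKT' cursor=9
After op 9 (backspace): buf='LKVEJKHK' cursor=8
After op 10 (end): buf='LKVEJKHK' cursor=8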